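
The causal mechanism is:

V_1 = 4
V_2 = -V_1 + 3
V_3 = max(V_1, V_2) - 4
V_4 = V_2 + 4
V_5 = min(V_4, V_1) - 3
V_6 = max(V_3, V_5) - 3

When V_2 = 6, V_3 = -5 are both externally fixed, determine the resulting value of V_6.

-2

Under do(V_2 = 6, V_3 = -5), each intervened variable's structural equation is replaced by its fixed value.
V_4 = V_2 + 4  [with V_2=6]  = 10
V_5 = min(V_4, V_1) - 3  [with V_4=10, V_1=4]  = 1
V_6 = max(V_3, V_5) - 3  [with V_3=-5, V_5=1]  = -2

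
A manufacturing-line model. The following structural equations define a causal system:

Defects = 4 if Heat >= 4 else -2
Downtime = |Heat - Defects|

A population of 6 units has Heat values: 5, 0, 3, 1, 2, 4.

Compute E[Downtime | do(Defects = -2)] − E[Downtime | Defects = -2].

1

The intervention sets Defects=-2 in all 6 units regardless of Heat. Recomputing Downtime per unit gives 7, 2, 5, 3, 4, 6; average 4.5.
Observing Defects=-2 restricts to units where Defects's equation naturally yields -2: Heat ∈ {0, 3, 1, 2}. In that subpopulation Downtime = 2, 5, 3, 4, mean 3.5.
Difference = 4.5 − 3.5 = 1.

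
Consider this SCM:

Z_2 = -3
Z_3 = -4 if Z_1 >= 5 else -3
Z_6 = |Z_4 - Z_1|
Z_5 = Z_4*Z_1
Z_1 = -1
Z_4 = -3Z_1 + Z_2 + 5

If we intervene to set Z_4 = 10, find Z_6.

Under do(Z_4=10), the mechanism Z_4 = -3Z_1 + Z_2 + 5 is discarded; Z_4 is fixed at 10.
Z_6 = |Z_4 - Z_1|  [with Z_4=10, Z_1=-1]  = 11

11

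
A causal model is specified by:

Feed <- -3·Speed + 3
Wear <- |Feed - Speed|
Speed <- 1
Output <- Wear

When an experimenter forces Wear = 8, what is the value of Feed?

0

Under do(Wear=8), the mechanism Wear <- |Feed - Speed| is discarded; Wear is fixed at 8.
Since Feed is not a descendant of the intervened variable, it is unaffected.
Feed = -3·Speed + 3  [with Speed=1]  = 0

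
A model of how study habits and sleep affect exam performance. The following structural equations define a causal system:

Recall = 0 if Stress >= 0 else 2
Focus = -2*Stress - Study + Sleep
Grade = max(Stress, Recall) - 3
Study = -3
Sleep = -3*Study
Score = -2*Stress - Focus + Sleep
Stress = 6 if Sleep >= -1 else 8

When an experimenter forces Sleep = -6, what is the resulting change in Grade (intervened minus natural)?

2

Under do(Sleep=-6), the mechanism Sleep = -3*Study is discarded; Sleep is fixed at -6.
Stress = 6 if Sleep >= -1 else 8  [with Sleep=-6]  = 8
Recall = 0 if Stress >= 0 else 2  [with Stress=8]  = 0
Grade = max(Stress, Recall) - 3  [with Stress=8, Recall=0]  = 5
Without intervention: Sleep = -3*Study  [with Study=-3]  = 9; Stress = 6 if Sleep >= -1 else 8  [with Sleep=9]  = 6; Recall = 0 if Stress >= 0 else 2  [with Stress=6]  = 0; Grade = max(Stress, Recall) - 3  [with Stress=6, Recall=0]  = 3.
Change = 5 − 3 = 2.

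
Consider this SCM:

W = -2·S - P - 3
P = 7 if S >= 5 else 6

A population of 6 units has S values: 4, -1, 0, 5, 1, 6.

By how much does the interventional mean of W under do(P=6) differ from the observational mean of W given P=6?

Every unit gets P=6 under the intervention. W values become -17, -7, -9, -19, -11, -21; E[W|do(P=6)] = -14.
Observing P=6 restricts to units where P's equation naturally yields 6: S ∈ {4, -1, 0, 1}. In that subpopulation W = -17, -7, -9, -11, mean -11.
Difference = -14 − (-11) = -3.

-3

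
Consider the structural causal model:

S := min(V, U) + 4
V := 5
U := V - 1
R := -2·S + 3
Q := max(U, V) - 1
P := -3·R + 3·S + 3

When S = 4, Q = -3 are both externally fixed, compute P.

30

The joint intervention fixes S = 4, Q = -3, removing each variable's own equation.
R = -2·S + 3  [with S=4]  = -5
P = -3·R + 3·S + 3  [with R=-5, S=4]  = 30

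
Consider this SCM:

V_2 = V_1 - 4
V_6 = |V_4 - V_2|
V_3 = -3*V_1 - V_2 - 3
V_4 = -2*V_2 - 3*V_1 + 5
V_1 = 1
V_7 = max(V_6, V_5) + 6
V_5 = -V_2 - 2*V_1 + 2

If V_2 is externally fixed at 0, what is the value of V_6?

Under do(V_2=0), the mechanism V_2 = V_1 - 4 is discarded; V_2 is fixed at 0.
V_4 = -2*V_2 - 3*V_1 + 5  [with V_2=0, V_1=1]  = 2
V_6 = |V_4 - V_2|  [with V_4=2, V_2=0]  = 2

2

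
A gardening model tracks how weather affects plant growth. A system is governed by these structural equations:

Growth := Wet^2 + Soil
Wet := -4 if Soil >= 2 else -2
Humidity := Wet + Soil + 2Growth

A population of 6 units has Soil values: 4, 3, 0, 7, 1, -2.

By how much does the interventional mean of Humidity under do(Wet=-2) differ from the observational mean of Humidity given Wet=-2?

7.5

do(Wet=-2) breaks Wet's dependence on Soil. With Wet=-2 fixed, Humidity across the units is 18, 15, 6, 27, 9, 0, mean 12.5.
E[Humidity|Wet=-2] averages over only the 3 units with Wet=-2 (Soil = 0, 1, -2): Humidity = 6, 9, 0, mean 5.
Difference = 12.5 − 5 = 7.5.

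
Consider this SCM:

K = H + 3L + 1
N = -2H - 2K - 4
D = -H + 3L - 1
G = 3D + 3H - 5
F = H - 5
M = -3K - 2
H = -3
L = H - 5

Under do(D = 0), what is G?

Intervening sets D = 0 and removes its equation (D = -H + 3L - 1).
G = 3D + 3H - 5  [with D=0, H=-3]  = -14

-14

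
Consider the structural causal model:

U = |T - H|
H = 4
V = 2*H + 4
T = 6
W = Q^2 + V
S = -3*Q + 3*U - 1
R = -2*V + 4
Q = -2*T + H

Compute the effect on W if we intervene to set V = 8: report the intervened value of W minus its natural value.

-4

The intervention breaks the incoming arrows to V: V = 2*H + 4 no longer applies, and V = 8.
Q = -2*T + H  [with T=6, H=4]  = -8
W = Q^2 + V  [with Q=-8, V=8]  = 72
Without intervention: V = 2*H + 4  [with H=4]  = 12; Q = -2*T + H  [with T=6, H=4]  = -8; W = Q^2 + V  [with Q=-8, V=12]  = 76.
Change = 72 − 76 = -4.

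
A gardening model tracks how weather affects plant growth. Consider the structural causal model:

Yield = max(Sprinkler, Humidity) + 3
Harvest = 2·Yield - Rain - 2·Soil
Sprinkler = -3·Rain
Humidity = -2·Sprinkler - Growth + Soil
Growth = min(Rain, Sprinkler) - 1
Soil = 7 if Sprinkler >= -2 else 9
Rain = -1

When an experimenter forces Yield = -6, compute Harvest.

Intervening sets Yield = -6 and removes its equation (Yield = max(Sprinkler, Humidity) + 3).
Sprinkler = -3·Rain  [with Rain=-1]  = 3
Soil = 7 if Sprinkler >= -2 else 9  [with Sprinkler=3]  = 7
Harvest = 2·Yield - Rain - 2·Soil  [with Yield=-6, Rain=-1, Soil=7]  = -25

-25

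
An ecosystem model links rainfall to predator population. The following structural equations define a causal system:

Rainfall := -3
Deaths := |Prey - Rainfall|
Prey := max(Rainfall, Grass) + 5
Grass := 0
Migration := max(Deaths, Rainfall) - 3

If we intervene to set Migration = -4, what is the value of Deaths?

8

The intervention breaks the incoming arrows to Migration: Migration := max(Deaths, Rainfall) - 3 no longer applies, and Migration = -4.
Since Deaths is not a descendant of the intervened variable, it is unaffected.
Prey = max(Rainfall, Grass) + 5  [with Rainfall=-3, Grass=0]  = 5
Deaths = |Prey - Rainfall|  [with Prey=5, Rainfall=-3]  = 8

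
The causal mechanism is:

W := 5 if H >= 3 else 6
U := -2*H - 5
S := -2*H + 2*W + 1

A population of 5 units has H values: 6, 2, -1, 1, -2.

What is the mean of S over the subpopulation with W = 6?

E[S|W=6] averages over only the 4 units with W=6 (H = 2, -1, 1, -2): S = 9, 15, 11, 17, mean 13.

13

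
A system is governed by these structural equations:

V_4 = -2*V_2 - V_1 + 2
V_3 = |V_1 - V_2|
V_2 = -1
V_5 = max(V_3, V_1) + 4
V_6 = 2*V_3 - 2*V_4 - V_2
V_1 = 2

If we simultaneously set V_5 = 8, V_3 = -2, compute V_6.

-7

The joint intervention fixes V_5 = 8, V_3 = -2, removing each variable's own equation.
V_4 = -2*V_2 - V_1 + 2  [with V_2=-1, V_1=2]  = 2
V_6 = 2*V_3 - 2*V_4 - V_2  [with V_3=-2, V_4=2, V_2=-1]  = -7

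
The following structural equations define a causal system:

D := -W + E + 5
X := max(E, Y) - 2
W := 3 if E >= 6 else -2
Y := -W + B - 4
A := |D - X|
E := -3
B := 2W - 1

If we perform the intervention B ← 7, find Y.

5

The intervention breaks the incoming arrows to B: B := 2W - 1 no longer applies, and B = 7.
W = 3 if E >= 6 else -2  [with E=-3]  = -2
Y = -W + B - 4  [with W=-2, B=7]  = 5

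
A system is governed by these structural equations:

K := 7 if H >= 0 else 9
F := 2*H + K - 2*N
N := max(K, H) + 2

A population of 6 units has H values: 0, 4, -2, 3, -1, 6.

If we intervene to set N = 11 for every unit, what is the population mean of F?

The intervention sets N=11 in all 6 units regardless of H. Recomputing F per unit gives -15, -7, -17, -9, -15, -3; average -11.

-11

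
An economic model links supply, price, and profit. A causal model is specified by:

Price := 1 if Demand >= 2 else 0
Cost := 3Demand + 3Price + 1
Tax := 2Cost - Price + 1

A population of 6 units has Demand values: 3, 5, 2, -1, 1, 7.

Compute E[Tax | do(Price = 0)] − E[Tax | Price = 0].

Every unit gets Price=0 under the intervention. Tax values become 21, 33, 15, -3, 9, 45; E[Tax|do(Price=0)] = 20.
Observing Price=0 restricts to units where Price's equation naturally yields 0: Demand ∈ {-1, 1}. In that subpopulation Tax = -3, 9, mean 3.
Difference = 20 − 3 = 17.

17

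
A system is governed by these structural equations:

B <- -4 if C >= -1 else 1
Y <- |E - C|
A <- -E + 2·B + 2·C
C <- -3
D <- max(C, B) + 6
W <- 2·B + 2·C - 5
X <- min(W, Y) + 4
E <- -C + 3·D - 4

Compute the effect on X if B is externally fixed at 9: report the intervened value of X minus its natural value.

do(B=9) replaces the equation B <- -4 if C >= -1 else 1 with the constant B = 9.
D = max(C, B) + 6  [with C=-3, B=9]  = 15
E = -C + 3·D - 4  [with C=-3, D=15]  = 44
Y = |E - C|  [with E=44, C=-3]  = 47
W = 2·B + 2·C - 5  [with B=9, C=-3]  = 7
X = min(W, Y) + 4  [with W=7, Y=47]  = 11
Without intervention: B = -4 if C >= -1 else 1  [with C=-3]  = 1; D = max(C, B) + 6  [with C=-3, B=1]  = 7; E = -C + 3·D - 4  [with C=-3, D=7]  = 20; Y = |E - C|  [with E=20, C=-3]  = 23; W = 2·B + 2·C - 5  [with B=1, C=-3]  = -9; X = min(W, Y) + 4  [with W=-9, Y=23]  = -5.
Change = 11 − (-5) = 16.

16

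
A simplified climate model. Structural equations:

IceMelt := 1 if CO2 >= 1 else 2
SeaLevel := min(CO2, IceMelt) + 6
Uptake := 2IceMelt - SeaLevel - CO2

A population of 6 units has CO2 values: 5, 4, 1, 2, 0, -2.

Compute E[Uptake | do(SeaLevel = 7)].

do(SeaLevel=7) breaks SeaLevel's dependence on CO2. With SeaLevel=7 fixed, Uptake across the units is -10, -9, -6, -7, -3, -1, mean -6.

-6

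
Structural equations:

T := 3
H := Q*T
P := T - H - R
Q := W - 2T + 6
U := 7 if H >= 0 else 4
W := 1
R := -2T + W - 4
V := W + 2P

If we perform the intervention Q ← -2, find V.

37

The intervention breaks the incoming arrows to Q: Q := W - 2T + 6 no longer applies, and Q = -2.
R = -2T + W - 4  [with T=3, W=1]  = -9
H = Q*T  [with Q=-2, T=3]  = -6
P = T - H - R  [with T=3, H=-6, R=-9]  = 18
V = W + 2P  [with W=1, P=18]  = 37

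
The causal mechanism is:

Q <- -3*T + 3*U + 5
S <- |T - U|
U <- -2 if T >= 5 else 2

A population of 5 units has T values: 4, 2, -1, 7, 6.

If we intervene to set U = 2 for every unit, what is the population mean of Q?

0.2

Under do(U=2), U's equation is replaced by U=2 for every unit. Per-unit Q: -1, 5, 14, -10, -7. Mean = 0.2.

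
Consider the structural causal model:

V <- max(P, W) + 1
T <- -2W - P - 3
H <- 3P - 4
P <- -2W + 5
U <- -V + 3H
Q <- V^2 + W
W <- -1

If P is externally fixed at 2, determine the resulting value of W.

Under do(P=2), the mechanism P <- -2W + 5 is discarded; P is fixed at 2.
W is not downstream of the intervention, so its value is determined by the original equations.

-1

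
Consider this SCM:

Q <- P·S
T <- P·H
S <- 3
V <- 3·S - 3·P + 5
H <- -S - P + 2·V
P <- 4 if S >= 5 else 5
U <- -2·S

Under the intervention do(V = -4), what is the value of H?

The intervention breaks the incoming arrows to V: V <- 3·S - 3·P + 5 no longer applies, and V = -4.
P = 4 if S >= 5 else 5  [with S=3]  = 5
H = -S - P + 2·V  [with S=3, P=5, V=-4]  = -16

-16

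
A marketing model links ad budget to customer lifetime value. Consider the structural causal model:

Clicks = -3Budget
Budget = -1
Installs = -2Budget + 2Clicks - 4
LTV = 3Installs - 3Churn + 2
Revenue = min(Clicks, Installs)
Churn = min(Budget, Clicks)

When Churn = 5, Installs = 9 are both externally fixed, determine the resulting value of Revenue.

The joint intervention fixes Churn = 5, Installs = 9, removing each variable's own equation.
Clicks = -3Budget  [with Budget=-1]  = 3
Revenue = min(Clicks, Installs)  [with Clicks=3, Installs=9]  = 3

3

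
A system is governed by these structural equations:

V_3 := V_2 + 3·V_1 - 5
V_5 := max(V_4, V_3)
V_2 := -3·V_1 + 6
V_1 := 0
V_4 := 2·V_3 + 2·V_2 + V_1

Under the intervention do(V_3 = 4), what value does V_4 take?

The intervention breaks the incoming arrows to V_3: V_3 := V_2 + 3·V_1 - 5 no longer applies, and V_3 = 4.
V_2 = -3·V_1 + 6  [with V_1=0]  = 6
V_4 = 2·V_3 + 2·V_2 + V_1  [with V_3=4, V_2=6, V_1=0]  = 20

20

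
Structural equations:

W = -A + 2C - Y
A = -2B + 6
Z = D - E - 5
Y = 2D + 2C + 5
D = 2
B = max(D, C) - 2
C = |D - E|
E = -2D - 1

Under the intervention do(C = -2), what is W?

-15

The intervention breaks the incoming arrows to C: C = |D - E| no longer applies, and C = -2.
B = max(D, C) - 2  [with D=2, C=-2]  = 0
Y = 2D + 2C + 5  [with D=2, C=-2]  = 5
A = -2B + 6  [with B=0]  = 6
W = -A + 2C - Y  [with A=6, C=-2, Y=5]  = -15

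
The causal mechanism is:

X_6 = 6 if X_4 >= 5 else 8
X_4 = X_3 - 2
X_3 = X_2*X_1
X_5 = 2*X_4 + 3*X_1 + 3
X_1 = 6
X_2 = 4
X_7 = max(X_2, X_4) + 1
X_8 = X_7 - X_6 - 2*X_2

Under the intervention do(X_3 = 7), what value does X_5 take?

31

do(X_3=7) replaces the equation X_3 = X_2*X_1 with the constant X_3 = 7.
X_4 = X_3 - 2  [with X_3=7]  = 5
X_5 = 2*X_4 + 3*X_1 + 3  [with X_4=5, X_1=6]  = 31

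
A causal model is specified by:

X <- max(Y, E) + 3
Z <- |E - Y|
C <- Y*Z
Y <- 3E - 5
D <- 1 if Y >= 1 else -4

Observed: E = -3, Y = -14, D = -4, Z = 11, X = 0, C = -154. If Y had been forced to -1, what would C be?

Under do(Y=-1), the mechanism Y <- 3E - 5 is discarded; Y is fixed at -1.
Z = |E - Y|  [with E=-3, Y=-1]  = 2
C = Y*Z  [with Y=-1, Z=2]  = -2

-2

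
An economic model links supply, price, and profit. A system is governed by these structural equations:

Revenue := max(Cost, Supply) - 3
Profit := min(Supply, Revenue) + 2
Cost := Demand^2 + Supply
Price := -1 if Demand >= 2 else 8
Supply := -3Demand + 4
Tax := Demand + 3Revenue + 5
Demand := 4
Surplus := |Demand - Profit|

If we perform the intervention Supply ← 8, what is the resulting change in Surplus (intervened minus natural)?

The intervention breaks the incoming arrows to Supply: Supply := -3Demand + 4 no longer applies, and Supply = 8.
Cost = Demand^2 + Supply  [with Demand=4, Supply=8]  = 24
Revenue = max(Cost, Supply) - 3  [with Cost=24, Supply=8]  = 21
Profit = min(Supply, Revenue) + 2  [with Supply=8, Revenue=21]  = 10
Surplus = |Demand - Profit|  [with Demand=4, Profit=10]  = 6
Without intervention: Supply = -3Demand + 4  [with Demand=4]  = -8; Cost = Demand^2 + Supply  [with Demand=4, Supply=-8]  = 8; Revenue = max(Cost, Supply) - 3  [with Cost=8, Supply=-8]  = 5; Profit = min(Supply, Revenue) + 2  [with Supply=-8, Revenue=5]  = -6; Surplus = |Demand - Profit|  [with Demand=4, Profit=-6]  = 10.
Change = 6 − 10 = -4.

-4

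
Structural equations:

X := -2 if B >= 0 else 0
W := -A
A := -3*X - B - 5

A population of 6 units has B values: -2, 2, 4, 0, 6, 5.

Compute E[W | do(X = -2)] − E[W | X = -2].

-0.9

The intervention sets X=-2 in all 6 units regardless of B. Recomputing W per unit gives -3, 1, 3, -1, 5, 4; average 1.5.
Conditioning on X=-2 selects the 5 unit(s) with B ∈ {2, 4, 0, 6, 5}. Their W values: 1, 3, -1, 5, 4. Mean = 2.4.
Difference = 1.5 − 2.4 = -0.9.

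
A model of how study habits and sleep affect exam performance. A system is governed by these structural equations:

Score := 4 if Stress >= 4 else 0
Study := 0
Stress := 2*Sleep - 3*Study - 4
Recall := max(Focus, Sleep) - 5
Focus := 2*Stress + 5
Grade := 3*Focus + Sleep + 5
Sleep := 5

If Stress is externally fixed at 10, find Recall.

20

The intervention breaks the incoming arrows to Stress: Stress := 2*Sleep - 3*Study - 4 no longer applies, and Stress = 10.
Focus = 2*Stress + 5  [with Stress=10]  = 25
Recall = max(Focus, Sleep) - 5  [with Focus=25, Sleep=5]  = 20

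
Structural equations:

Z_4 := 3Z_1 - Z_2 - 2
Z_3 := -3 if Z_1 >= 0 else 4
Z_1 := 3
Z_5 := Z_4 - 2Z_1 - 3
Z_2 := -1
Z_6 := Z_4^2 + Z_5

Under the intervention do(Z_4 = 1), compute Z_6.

-7

Under do(Z_4=1), the mechanism Z_4 := 3Z_1 - Z_2 - 2 is discarded; Z_4 is fixed at 1.
Z_5 = Z_4 - 2Z_1 - 3  [with Z_4=1, Z_1=3]  = -8
Z_6 = Z_4^2 + Z_5  [with Z_4=1, Z_5=-8]  = -7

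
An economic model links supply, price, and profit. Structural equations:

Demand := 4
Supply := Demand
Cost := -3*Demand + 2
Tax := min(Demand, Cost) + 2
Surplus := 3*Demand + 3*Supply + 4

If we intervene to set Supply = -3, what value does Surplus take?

7

do(Supply=-3) replaces the equation Supply := Demand with the constant Supply = -3.
Surplus = 3*Demand + 3*Supply + 4  [with Demand=4, Supply=-3]  = 7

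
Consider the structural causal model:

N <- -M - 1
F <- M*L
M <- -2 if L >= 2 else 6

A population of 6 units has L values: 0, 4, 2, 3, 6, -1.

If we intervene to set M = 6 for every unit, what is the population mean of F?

Every unit gets M=6 under the intervention. F values become 0, 24, 12, 18, 36, -6; E[F|do(M=6)] = 14.

14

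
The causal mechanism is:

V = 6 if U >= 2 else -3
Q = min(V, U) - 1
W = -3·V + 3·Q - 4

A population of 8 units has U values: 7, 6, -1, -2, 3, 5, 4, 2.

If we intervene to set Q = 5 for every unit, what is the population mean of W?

-0.25

The intervention sets Q=5 in all 8 units regardless of U. Recomputing W per unit gives -7, -7, 20, 20, -7, -7, -7, -7; average -0.25.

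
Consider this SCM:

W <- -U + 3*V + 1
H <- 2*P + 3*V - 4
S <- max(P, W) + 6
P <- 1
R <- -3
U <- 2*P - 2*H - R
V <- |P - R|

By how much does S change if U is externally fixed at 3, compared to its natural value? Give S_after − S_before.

-18

Under do(U=3), the mechanism U <- 2*P - 2*H - R is discarded; U is fixed at 3.
V = |P - R|  [with P=1, R=-3]  = 4
W = -U + 3*V + 1  [with U=3, V=4]  = 10
S = max(P, W) + 6  [with P=1, W=10]  = 16
Without intervention: V = |P - R|  [with P=1, R=-3]  = 4; H = 2*P + 3*V - 4  [with P=1, V=4]  = 10; U = 2*P - 2*H - R  [with P=1, H=10, R=-3]  = -15; W = -U + 3*V + 1  [with U=-15, V=4]  = 28; S = max(P, W) + 6  [with P=1, W=28]  = 34.
Change = 16 − 34 = -18.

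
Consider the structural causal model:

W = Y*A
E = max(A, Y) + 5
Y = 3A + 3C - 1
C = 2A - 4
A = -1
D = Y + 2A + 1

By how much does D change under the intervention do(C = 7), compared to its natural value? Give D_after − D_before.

39

Under do(C=7), the mechanism C = 2A - 4 is discarded; C is fixed at 7.
Y = 3A + 3C - 1  [with A=-1, C=7]  = 17
D = Y + 2A + 1  [with Y=17, A=-1]  = 16
Without intervention: C = 2A - 4  [with A=-1]  = -6; Y = 3A + 3C - 1  [with A=-1, C=-6]  = -22; D = Y + 2A + 1  [with Y=-22, A=-1]  = -23.
Change = 16 − (-23) = 39.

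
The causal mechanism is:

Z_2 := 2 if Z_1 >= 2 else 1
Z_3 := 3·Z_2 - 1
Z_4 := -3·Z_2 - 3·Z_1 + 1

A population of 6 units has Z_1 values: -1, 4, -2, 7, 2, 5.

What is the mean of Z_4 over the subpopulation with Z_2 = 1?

2.5

E[Z_4|Z_2=1] averages over only the 2 units with Z_2=1 (Z_1 = -1, -2): Z_4 = 1, 4, mean 2.5.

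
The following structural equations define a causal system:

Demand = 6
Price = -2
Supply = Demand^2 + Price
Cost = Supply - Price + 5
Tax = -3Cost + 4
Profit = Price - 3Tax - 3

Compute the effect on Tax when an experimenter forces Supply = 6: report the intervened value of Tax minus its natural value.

do(Supply=6) replaces the equation Supply = Demand^2 + Price with the constant Supply = 6.
Cost = Supply - Price + 5  [with Supply=6, Price=-2]  = 13
Tax = -3Cost + 4  [with Cost=13]  = -35
Without intervention: Supply = Demand^2 + Price  [with Demand=6, Price=-2]  = 34; Cost = Supply - Price + 5  [with Supply=34, Price=-2]  = 41; Tax = -3Cost + 4  [with Cost=41]  = -119.
Change = -35 − (-119) = 84.

84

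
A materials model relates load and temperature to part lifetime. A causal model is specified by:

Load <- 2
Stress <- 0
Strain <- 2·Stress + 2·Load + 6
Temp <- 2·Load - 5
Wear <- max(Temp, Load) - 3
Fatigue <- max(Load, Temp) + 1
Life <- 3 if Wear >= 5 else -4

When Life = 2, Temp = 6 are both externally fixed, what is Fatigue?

7

Setting Life = 2, Temp = 6 by intervention discards those variables' equations.
Fatigue = max(Load, Temp) + 1  [with Load=2, Temp=6]  = 7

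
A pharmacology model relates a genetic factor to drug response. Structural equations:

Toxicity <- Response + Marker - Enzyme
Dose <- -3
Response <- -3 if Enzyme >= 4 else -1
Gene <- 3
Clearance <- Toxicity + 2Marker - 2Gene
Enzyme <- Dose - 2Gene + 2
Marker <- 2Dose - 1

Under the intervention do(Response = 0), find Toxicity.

0

The intervention breaks the incoming arrows to Response: Response <- -3 if Enzyme >= 4 else -1 no longer applies, and Response = 0.
Enzyme = Dose - 2Gene + 2  [with Dose=-3, Gene=3]  = -7
Marker = 2Dose - 1  [with Dose=-3]  = -7
Toxicity = Response + Marker - Enzyme  [with Response=0, Marker=-7, Enzyme=-7]  = 0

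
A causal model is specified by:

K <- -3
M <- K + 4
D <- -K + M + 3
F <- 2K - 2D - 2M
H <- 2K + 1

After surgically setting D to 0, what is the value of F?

The intervention breaks the incoming arrows to D: D <- -K + M + 3 no longer applies, and D = 0.
M = K + 4  [with K=-3]  = 1
F = 2K - 2D - 2M  [with K=-3, D=0, M=1]  = -8

-8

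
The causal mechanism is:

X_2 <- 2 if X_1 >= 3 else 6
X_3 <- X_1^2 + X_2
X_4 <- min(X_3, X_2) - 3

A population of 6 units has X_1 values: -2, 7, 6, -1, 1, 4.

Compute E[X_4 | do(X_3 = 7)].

1

The intervention sets X_3=7 in all 6 units regardless of X_1. Recomputing X_4 per unit gives 3, -1, -1, 3, 3, -1; average 1.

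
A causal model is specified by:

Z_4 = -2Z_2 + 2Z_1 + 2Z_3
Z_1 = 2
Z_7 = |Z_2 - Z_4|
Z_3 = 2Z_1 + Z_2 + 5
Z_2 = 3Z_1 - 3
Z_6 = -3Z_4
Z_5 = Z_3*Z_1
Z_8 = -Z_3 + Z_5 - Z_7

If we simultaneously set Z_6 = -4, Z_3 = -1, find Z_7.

7

Under do(Z_6 = -4, Z_3 = -1), each intervened variable's structural equation is replaced by its fixed value.
Z_2 = 3Z_1 - 3  [with Z_1=2]  = 3
Z_4 = -2Z_2 + 2Z_1 + 2Z_3  [with Z_2=3, Z_1=2, Z_3=-1]  = -4
Z_7 = |Z_2 - Z_4|  [with Z_2=3, Z_4=-4]  = 7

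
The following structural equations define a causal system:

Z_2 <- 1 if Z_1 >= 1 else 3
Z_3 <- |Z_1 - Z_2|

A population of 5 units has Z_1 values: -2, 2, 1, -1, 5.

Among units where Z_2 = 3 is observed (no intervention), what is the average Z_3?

4.5

Conditioning on Z_2=3 selects the 2 unit(s) with Z_1 ∈ {-2, -1}. Their Z_3 values: 5, 4. Mean = 4.5.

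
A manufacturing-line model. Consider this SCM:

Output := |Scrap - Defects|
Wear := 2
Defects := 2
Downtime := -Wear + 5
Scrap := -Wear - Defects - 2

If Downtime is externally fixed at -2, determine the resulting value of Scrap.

do(Downtime=-2) replaces the equation Downtime := -Wear + 5 with the constant Downtime = -2.
Scrap is not downstream of the intervention, so its value is determined by the original equations.
Scrap = -Wear - Defects - 2  [with Wear=2, Defects=2]  = -6

-6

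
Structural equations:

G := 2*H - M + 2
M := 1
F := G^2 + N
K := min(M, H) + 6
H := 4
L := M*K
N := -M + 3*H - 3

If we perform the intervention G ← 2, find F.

The intervention breaks the incoming arrows to G: G := 2*H - M + 2 no longer applies, and G = 2.
N = -M + 3*H - 3  [with M=1, H=4]  = 8
F = G^2 + N  [with G=2, N=8]  = 12

12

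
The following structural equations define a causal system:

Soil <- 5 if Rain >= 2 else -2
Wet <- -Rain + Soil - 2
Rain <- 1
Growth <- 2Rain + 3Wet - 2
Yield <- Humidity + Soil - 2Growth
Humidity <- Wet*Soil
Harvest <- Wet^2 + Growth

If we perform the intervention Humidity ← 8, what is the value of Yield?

The intervention breaks the incoming arrows to Humidity: Humidity <- Wet*Soil no longer applies, and Humidity = 8.
Soil = 5 if Rain >= 2 else -2  [with Rain=1]  = -2
Wet = -Rain + Soil - 2  [with Rain=1, Soil=-2]  = -5
Growth = 2Rain + 3Wet - 2  [with Rain=1, Wet=-5]  = -15
Yield = Humidity + Soil - 2Growth  [with Humidity=8, Soil=-2, Growth=-15]  = 36

36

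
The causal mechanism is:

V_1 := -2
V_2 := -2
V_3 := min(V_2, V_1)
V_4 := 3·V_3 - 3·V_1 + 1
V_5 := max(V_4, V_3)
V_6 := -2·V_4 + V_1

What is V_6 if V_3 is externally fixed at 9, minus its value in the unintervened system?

The intervention breaks the incoming arrows to V_3: V_3 := min(V_2, V_1) no longer applies, and V_3 = 9.
V_4 = 3·V_3 - 3·V_1 + 1  [with V_3=9, V_1=-2]  = 34
V_6 = -2·V_4 + V_1  [with V_4=34, V_1=-2]  = -70
Without intervention: V_3 = min(V_2, V_1)  [with V_2=-2, V_1=-2]  = -2; V_4 = 3·V_3 - 3·V_1 + 1  [with V_3=-2, V_1=-2]  = 1; V_6 = -2·V_4 + V_1  [with V_4=1, V_1=-2]  = -4.
Change = -70 − (-4) = -66.

-66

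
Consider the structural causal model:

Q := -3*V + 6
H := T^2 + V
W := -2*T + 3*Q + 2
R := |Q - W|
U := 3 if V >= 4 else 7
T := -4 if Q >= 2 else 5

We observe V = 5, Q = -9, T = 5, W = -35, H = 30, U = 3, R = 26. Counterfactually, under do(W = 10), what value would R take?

The intervention breaks the incoming arrows to W: W := -2*T + 3*Q + 2 no longer applies, and W = 10.
Q = -3*V + 6  [with V=5]  = -9
R = |Q - W|  [with Q=-9, W=10]  = 19

19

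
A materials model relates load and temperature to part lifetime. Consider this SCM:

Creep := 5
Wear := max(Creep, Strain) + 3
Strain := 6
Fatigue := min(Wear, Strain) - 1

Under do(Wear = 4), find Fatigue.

3

The intervention breaks the incoming arrows to Wear: Wear := max(Creep, Strain) + 3 no longer applies, and Wear = 4.
Fatigue = min(Wear, Strain) - 1  [with Wear=4, Strain=6]  = 3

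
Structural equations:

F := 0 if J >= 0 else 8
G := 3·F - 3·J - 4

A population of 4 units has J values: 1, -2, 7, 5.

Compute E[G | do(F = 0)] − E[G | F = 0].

Under do(F=0), F's equation is replaced by F=0 for every unit. Per-unit G: -7, 2, -25, -19. Mean = -12.25.
Conditioning on F=0 selects the 3 unit(s) with J ∈ {1, 7, 5}. Their G values: -7, -25, -19. Mean = -17.
Difference = -12.25 − (-17) = 4.75.

4.75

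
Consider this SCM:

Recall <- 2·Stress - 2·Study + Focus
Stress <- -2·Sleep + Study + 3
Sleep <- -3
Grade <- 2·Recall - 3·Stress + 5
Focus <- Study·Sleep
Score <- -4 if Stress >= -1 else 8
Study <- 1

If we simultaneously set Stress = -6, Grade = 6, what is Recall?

Under do(Stress = -6, Grade = 6), each intervened variable's structural equation is replaced by its fixed value.
Focus = Study·Sleep  [with Study=1, Sleep=-3]  = -3
Recall = 2·Stress - 2·Study + Focus  [with Stress=-6, Study=1, Focus=-3]  = -17

-17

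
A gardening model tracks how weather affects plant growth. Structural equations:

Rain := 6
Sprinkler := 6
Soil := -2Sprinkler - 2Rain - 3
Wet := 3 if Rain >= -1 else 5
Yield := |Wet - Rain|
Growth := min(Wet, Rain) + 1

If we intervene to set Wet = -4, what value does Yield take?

Under do(Wet=-4), the mechanism Wet := 3 if Rain >= -1 else 5 is discarded; Wet is fixed at -4.
Yield = |Wet - Rain|  [with Wet=-4, Rain=6]  = 10

10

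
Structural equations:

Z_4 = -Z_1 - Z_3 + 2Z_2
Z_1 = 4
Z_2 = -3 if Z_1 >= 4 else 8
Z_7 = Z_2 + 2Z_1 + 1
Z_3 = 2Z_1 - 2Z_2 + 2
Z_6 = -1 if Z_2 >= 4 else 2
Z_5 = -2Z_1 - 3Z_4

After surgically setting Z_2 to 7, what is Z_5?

-50

do(Z_2=7) replaces the equation Z_2 = -3 if Z_1 >= 4 else 8 with the constant Z_2 = 7.
Z_3 = 2Z_1 - 2Z_2 + 2  [with Z_1=4, Z_2=7]  = -4
Z_4 = -Z_1 - Z_3 + 2Z_2  [with Z_1=4, Z_3=-4, Z_2=7]  = 14
Z_5 = -2Z_1 - 3Z_4  [with Z_1=4, Z_4=14]  = -50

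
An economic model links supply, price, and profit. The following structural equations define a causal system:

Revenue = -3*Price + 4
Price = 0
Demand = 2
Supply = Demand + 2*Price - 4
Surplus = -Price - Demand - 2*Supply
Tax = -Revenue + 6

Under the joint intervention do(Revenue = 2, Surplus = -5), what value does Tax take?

4

Setting Revenue = 2, Surplus = -5 by intervention discards those variables' equations.
Tax = -Revenue + 6  [with Revenue=2]  = 4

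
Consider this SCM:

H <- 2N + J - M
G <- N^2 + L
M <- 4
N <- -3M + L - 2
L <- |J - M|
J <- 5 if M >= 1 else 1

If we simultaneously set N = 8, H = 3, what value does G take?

The joint intervention fixes N = 8, H = 3, removing each variable's own equation.
J = 5 if M >= 1 else 1  [with M=4]  = 5
L = |J - M|  [with J=5, M=4]  = 1
G = N^2 + L  [with N=8, L=1]  = 65

65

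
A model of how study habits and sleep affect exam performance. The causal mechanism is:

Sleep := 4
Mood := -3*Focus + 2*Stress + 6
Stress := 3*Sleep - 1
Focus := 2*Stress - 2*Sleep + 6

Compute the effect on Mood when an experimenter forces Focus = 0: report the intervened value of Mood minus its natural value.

60

The intervention breaks the incoming arrows to Focus: Focus := 2*Stress - 2*Sleep + 6 no longer applies, and Focus = 0.
Stress = 3*Sleep - 1  [with Sleep=4]  = 11
Mood = -3*Focus + 2*Stress + 6  [with Focus=0, Stress=11]  = 28
Without intervention: Stress = 3*Sleep - 1  [with Sleep=4]  = 11; Focus = 2*Stress - 2*Sleep + 6  [with Stress=11, Sleep=4]  = 20; Mood = -3*Focus + 2*Stress + 6  [with Focus=20, Stress=11]  = -32.
Change = 28 − (-32) = 60.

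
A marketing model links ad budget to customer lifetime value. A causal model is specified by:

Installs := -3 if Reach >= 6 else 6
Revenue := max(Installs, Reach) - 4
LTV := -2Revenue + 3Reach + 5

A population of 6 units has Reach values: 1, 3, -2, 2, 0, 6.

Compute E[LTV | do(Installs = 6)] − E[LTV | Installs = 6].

2.6

The intervention sets Installs=6 in all 6 units regardless of Reach. Recomputing LTV per unit gives 4, 10, -5, 7, 1, 19; average 6.
Observing Installs=6 restricts to units where Installs's equation naturally yields 6: Reach ∈ {1, 3, -2, 2, 0}. In that subpopulation LTV = 4, 10, -5, 7, 1, mean 3.4.
Difference = 6 − 3.4 = 2.6.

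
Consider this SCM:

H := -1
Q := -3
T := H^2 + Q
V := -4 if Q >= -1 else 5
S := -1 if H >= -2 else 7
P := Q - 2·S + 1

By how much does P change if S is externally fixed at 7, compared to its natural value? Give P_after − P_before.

-16

The intervention breaks the incoming arrows to S: S := -1 if H >= -2 else 7 no longer applies, and S = 7.
P = Q - 2·S + 1  [with Q=-3, S=7]  = -16
Without intervention: S = -1 if H >= -2 else 7  [with H=-1]  = -1; P = Q - 2·S + 1  [with Q=-3, S=-1]  = 0.
Change = -16 − 0 = -16.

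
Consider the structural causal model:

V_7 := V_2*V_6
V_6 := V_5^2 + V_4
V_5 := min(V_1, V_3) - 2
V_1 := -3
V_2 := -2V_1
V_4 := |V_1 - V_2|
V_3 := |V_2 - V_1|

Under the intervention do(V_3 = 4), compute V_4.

9

The intervention breaks the incoming arrows to V_3: V_3 := |V_2 - V_1| no longer applies, and V_3 = 4.
V_4 is not downstream of the intervention, so its value is determined by the original equations.
V_2 = -2V_1  [with V_1=-3]  = 6
V_4 = |V_1 - V_2|  [with V_1=-3, V_2=6]  = 9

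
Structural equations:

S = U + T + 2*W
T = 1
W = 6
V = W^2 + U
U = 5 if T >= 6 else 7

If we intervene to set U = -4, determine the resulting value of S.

9

The intervention breaks the incoming arrows to U: U = 5 if T >= 6 else 7 no longer applies, and U = -4.
S = U + T + 2*W  [with U=-4, T=1, W=6]  = 9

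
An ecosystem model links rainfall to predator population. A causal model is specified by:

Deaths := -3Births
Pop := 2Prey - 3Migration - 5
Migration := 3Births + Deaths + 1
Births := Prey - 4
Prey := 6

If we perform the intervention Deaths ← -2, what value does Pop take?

do(Deaths=-2) replaces the equation Deaths := -3Births with the constant Deaths = -2.
Births = Prey - 4  [with Prey=6]  = 2
Migration = 3Births + Deaths + 1  [with Births=2, Deaths=-2]  = 5
Pop = 2Prey - 3Migration - 5  [with Prey=6, Migration=5]  = -8

-8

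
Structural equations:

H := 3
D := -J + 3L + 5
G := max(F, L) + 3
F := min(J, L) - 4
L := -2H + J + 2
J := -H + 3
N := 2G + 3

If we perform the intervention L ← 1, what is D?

8

do(L=1) replaces the equation L := -2H + J + 2 with the constant L = 1.
J = -H + 3  [with H=3]  = 0
D = -J + 3L + 5  [with J=0, L=1]  = 8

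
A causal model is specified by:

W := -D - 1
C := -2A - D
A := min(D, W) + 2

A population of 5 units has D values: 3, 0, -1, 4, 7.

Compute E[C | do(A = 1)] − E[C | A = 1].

-3.1

The intervention sets A=1 in all 5 units regardless of D. Recomputing C per unit gives -5, -2, -1, -6, -9; average -4.6.
Conditioning on A=1 selects the 2 unit(s) with D ∈ {0, -1}. Their C values: -2, -1. Mean = -1.5.
Difference = -4.6 − (-1.5) = -3.1.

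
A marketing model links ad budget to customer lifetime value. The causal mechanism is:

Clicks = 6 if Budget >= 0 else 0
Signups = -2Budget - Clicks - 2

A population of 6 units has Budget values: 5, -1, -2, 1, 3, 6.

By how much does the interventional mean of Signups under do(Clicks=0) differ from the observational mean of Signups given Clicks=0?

-7

The intervention sets Clicks=0 in all 6 units regardless of Budget. Recomputing Signups per unit gives -12, 0, 2, -4, -8, -14; average -6.
Conditioning on Clicks=0 selects the 2 unit(s) with Budget ∈ {-1, -2}. Their Signups values: 0, 2. Mean = 1.
Difference = -6 − 1 = -7.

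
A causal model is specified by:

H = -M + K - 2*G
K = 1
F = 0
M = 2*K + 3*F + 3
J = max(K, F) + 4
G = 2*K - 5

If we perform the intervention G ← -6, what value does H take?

Under do(G=-6), the mechanism G = 2*K - 5 is discarded; G is fixed at -6.
M = 2*K + 3*F + 3  [with K=1, F=0]  = 5
H = -M + K - 2*G  [with M=5, K=1, G=-6]  = 8

8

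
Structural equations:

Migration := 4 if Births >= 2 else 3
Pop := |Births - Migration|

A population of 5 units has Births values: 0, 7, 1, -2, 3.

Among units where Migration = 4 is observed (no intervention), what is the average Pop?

Conditioning on Migration=4 selects the 2 unit(s) with Births ∈ {7, 3}. Their Pop values: 3, 1. Mean = 2.

2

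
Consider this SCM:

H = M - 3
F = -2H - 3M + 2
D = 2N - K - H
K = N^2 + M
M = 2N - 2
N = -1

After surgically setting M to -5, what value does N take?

-1

Under do(M=-5), the mechanism M = 2N - 2 is discarded; M is fixed at -5.
N is not downstream of the intervention, so its value is determined by the original equations.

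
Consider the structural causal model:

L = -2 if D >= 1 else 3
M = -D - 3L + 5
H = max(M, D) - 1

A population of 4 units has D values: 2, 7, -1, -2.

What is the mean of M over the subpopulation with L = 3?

-2.5

Observing L=3 restricts to units where L's equation naturally yields 3: D ∈ {-1, -2}. In that subpopulation M = -3, -2, mean -2.5.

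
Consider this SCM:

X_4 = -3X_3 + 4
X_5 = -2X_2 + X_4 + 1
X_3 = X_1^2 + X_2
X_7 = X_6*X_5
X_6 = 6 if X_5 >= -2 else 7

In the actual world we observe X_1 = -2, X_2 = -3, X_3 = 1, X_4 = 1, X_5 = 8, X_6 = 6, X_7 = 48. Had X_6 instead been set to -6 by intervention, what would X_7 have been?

Intervening sets X_6 = -6 and removes its equation (X_6 = 6 if X_5 >= -2 else 7).
X_3 = X_1^2 + X_2  [with X_1=-2, X_2=-3]  = 1
X_4 = -3X_3 + 4  [with X_3=1]  = 1
X_5 = -2X_2 + X_4 + 1  [with X_2=-3, X_4=1]  = 8
X_7 = X_6*X_5  [with X_6=-6, X_5=8]  = -48

-48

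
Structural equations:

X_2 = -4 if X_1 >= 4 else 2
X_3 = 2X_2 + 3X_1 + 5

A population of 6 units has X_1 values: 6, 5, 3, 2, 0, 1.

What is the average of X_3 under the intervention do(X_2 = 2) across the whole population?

17.5

The intervention sets X_2=2 in all 6 units regardless of X_1. Recomputing X_3 per unit gives 27, 24, 18, 15, 9, 12; average 17.5.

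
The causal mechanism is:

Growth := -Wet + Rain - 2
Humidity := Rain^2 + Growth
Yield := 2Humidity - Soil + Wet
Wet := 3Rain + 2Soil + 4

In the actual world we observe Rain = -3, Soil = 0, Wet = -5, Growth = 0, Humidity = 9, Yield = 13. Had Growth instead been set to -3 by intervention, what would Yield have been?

Under do(Growth=-3), the mechanism Growth := -Wet + Rain - 2 is discarded; Growth is fixed at -3.
Wet = 3Rain + 2Soil + 4  [with Rain=-3, Soil=0]  = -5
Humidity = Rain^2 + Growth  [with Rain=-3, Growth=-3]  = 6
Yield = 2Humidity - Soil + Wet  [with Humidity=6, Soil=0, Wet=-5]  = 7

7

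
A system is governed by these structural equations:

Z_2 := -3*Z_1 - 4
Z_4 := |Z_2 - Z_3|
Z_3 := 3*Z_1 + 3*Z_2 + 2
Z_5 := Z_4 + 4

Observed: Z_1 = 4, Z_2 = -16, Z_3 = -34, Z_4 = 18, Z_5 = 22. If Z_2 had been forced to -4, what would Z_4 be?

6

Under do(Z_2=-4), the mechanism Z_2 := -3*Z_1 - 4 is discarded; Z_2 is fixed at -4.
Z_3 = 3*Z_1 + 3*Z_2 + 2  [with Z_1=4, Z_2=-4]  = 2
Z_4 = |Z_2 - Z_3|  [with Z_2=-4, Z_3=2]  = 6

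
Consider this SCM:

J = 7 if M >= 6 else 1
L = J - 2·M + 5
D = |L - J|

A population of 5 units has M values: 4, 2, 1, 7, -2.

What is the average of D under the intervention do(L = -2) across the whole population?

4.2

Every unit gets L=-2 under the intervention. D values become 3, 3, 3, 9, 3; E[D|do(L=-2)] = 4.2.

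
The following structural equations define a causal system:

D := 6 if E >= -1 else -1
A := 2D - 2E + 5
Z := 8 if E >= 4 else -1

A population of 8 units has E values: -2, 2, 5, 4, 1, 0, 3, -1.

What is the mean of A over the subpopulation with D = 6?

Conditioning on D=6 selects the 7 unit(s) with E ∈ {2, 5, 4, 1, 0, 3, -1}. Their A values: 13, 7, 9, 15, 17, 11, 19. Mean = 13.

13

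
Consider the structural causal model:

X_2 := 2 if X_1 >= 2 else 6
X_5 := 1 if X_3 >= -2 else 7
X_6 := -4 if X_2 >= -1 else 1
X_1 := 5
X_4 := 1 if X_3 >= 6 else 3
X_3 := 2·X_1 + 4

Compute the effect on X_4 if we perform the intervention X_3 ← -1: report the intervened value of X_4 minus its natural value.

2

The intervention breaks the incoming arrows to X_3: X_3 := 2·X_1 + 4 no longer applies, and X_3 = -1.
X_4 = 1 if X_3 >= 6 else 3  [with X_3=-1]  = 3
Without intervention: X_3 = 2·X_1 + 4  [with X_1=5]  = 14; X_4 = 1 if X_3 >= 6 else 3  [with X_3=14]  = 1.
Change = 3 − 1 = 2.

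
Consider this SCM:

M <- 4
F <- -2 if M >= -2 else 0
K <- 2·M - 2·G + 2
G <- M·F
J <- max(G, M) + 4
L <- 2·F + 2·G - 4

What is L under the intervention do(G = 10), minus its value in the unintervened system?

36

do(G=10) replaces the equation G <- M·F with the constant G = 10.
F = -2 if M >= -2 else 0  [with M=4]  = -2
L = 2·F + 2·G - 4  [with F=-2, G=10]  = 12
Without intervention: F = -2 if M >= -2 else 0  [with M=4]  = -2; G = M·F  [with M=4, F=-2]  = -8; L = 2·F + 2·G - 4  [with F=-2, G=-8]  = -24.
Change = 12 − (-24) = 36.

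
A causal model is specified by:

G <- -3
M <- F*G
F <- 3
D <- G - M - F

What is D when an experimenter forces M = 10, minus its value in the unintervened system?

-19

The intervention breaks the incoming arrows to M: M <- F*G no longer applies, and M = 10.
D = G - M - F  [with G=-3, M=10, F=3]  = -16
Without intervention: M = F*G  [with F=3, G=-3]  = -9; D = G - M - F  [with G=-3, M=-9, F=3]  = 3.
Change = -16 − 3 = -19.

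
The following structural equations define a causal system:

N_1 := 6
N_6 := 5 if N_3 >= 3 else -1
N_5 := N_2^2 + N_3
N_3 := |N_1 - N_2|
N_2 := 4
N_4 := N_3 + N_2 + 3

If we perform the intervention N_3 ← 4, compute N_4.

11

The intervention breaks the incoming arrows to N_3: N_3 := |N_1 - N_2| no longer applies, and N_3 = 4.
N_4 = N_3 + N_2 + 3  [with N_3=4, N_2=4]  = 11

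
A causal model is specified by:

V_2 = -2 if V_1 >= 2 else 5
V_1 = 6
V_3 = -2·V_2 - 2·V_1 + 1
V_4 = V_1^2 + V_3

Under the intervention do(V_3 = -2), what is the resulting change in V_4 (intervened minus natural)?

5

The intervention breaks the incoming arrows to V_3: V_3 = -2·V_2 - 2·V_1 + 1 no longer applies, and V_3 = -2.
V_4 = V_1^2 + V_3  [with V_1=6, V_3=-2]  = 34
Without intervention: V_2 = -2 if V_1 >= 2 else 5  [with V_1=6]  = -2; V_3 = -2·V_2 - 2·V_1 + 1  [with V_2=-2, V_1=6]  = -7; V_4 = V_1^2 + V_3  [with V_1=6, V_3=-7]  = 29.
Change = 34 − 29 = 5.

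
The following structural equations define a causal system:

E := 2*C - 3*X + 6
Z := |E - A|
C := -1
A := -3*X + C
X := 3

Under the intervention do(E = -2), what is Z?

8

Intervening sets E = -2 and removes its equation (E := 2*C - 3*X + 6).
A = -3*X + C  [with X=3, C=-1]  = -10
Z = |E - A|  [with E=-2, A=-10]  = 8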